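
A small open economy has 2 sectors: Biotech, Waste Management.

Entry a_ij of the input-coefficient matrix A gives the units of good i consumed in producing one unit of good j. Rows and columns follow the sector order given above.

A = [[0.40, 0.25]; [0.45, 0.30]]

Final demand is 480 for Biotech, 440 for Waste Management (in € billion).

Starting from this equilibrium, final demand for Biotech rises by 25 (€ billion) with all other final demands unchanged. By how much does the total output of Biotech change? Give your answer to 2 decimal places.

Δx_B = 56.91

I − A =
  [   0.60    -0.25]
  [  -0.45     0.70]
det(I−A) = (0.60)(0.70) − (-0.25)(-0.45) = 0.3075
adj(I−A) = [[0.70, 0.25], [0.45, 0.60]]
(I − A)⁻¹ = adj(I−A) / det(I−A) ≈
  [   2.2764     0.8130]
  [   1.4634     1.9512]
Δx = (I − A)⁻¹ Δd with Δd having +25 in the Biotech component and 0 elsewhere.
So Δx_B = L_BB · (+25), where L_BB = adj(I−A)_BB / det(I−A) = 0.70 / 0.3075.
Δx_B = 0.70 × (+25) / 0.3075 = 17.50 / 0.3075 ≈ 56.91.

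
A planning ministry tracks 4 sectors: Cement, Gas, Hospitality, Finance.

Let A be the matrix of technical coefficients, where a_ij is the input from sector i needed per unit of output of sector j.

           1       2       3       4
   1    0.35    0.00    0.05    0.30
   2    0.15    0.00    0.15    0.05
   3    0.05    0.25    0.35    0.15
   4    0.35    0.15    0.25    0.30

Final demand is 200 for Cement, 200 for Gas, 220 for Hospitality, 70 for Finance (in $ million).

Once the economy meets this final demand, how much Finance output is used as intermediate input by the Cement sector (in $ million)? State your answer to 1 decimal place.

I − A =
  [   0.65     0.00    -0.05    -0.30]
  [  -0.15     1.00    -0.15    -0.05]
  [  -0.05    -0.25     0.65    -0.15]
  [  -0.35    -0.15    -0.25     0.70]
Compute the cofactors C_ij = (−1)^(i+j)·(3×3 minor ij) of I−A; the adjugate is their transpose:
adj(I−A) = Cᵀ =
  [ 0.379875   0.057875   0.116375   0.191875]
  [ 0.087750   0.195000   0.078000   0.068250]
  [ 0.121125   0.104375   0.338375   0.131875]
  [ 0.252000   0.108000   0.195750   0.393750]
det(I−A) = Σ_j (I−A)_1j·C_1j = (0.65)(0.379875) + (0.00)(0.087750) + (-0.05)(0.121125) + (-0.30)(0.252000) = 0.1652625
(I − A)⁻¹ = adj(I−A) / det(I−A) ≈
  [   2.2986     0.3502     0.7042     1.1610]
  [   0.5310     1.1799     0.4720     0.4130]
  [   0.7329     0.6316     2.0475     0.7980]
  [   1.5248     0.6535     1.1845     2.3826]
First solve x = (I − A)⁻¹ d = adj(I−A)·d / det(I−A); in particular x_1 = (0.379875·200 + 0.057875·200 + 0.116375·220 + 0.191875·70) / 0.1652625 = 126.58375 / 0.1652625 ≈ 765.956.
Intermediate flow from 4 to 1: z_41 = a_41 · x_1 = 0.35 × 126.58375 / 0.1652625 = 44.3043125 / 0.1652625 ≈ 268.1.

z_41 = 268.1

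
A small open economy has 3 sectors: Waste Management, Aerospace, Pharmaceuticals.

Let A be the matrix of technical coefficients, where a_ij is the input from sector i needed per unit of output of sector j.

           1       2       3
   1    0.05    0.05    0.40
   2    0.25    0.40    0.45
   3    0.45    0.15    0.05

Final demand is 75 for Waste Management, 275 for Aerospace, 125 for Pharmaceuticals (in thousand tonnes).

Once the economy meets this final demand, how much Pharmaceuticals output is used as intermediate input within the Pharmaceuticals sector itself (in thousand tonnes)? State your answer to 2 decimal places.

z_33 = 20.78

I − A =
  [   0.95    -0.05    -0.40]
  [  -0.25     0.60    -0.45]
  [  -0.45    -0.15     0.95]
Cofactors of I−A, C_ij = (−1)^(i+j)·(minor ij) (rows/columns in the sector order above):
  C_11 = (0.60)(0.95) − (-0.45)(-0.15) = 0.5025
  C_12 = −[(-0.25)(0.95) − (-0.45)(-0.45)] = 0.4400
  C_13 = (-0.25)(-0.15) − (0.60)(-0.45) = 0.3075
  C_21 = −[(-0.05)(0.95) − (-0.40)(-0.15)] = 0.1075
  C_22 = (0.95)(0.95) − (-0.40)(-0.45) = 0.7225
  C_23 = −[(0.95)(-0.15) − (-0.05)(-0.45)] = 0.1650
  C_31 = (-0.05)(-0.45) − (-0.40)(0.60) = 0.2625
  C_32 = −[(0.95)(-0.45) − (-0.40)(-0.25)] = 0.5275
  C_33 = (0.95)(0.60) − (-0.05)(-0.25) = 0.5575
det(I−A) = Σ_j (I−A)_1j·C_1j = (0.95)(0.5025) + (-0.05)(0.4400) + (-0.40)(0.3075) = 0.332375
adj(I−A) = Cᵀ =
  [ 0.5025   0.1075   0.2625]
  [ 0.4400   0.7225   0.5275]
  [ 0.3075   0.1650   0.5575]
(I − A)⁻¹ = adj(I−A) / det(I−A) ≈
  [   1.5118     0.3234     0.7898]
  [   1.3238     2.1737     1.5871]
  [   0.9252     0.4964     1.6773]
First solve x = (I − A)⁻¹ d = adj(I−A)·d / det(I−A); in particular x_3 = (0.3075·75 + 0.1650·275 + 0.5575·125) / 0.332375 = 138.125 / 0.332375 ≈ 415.5698.
Intermediate flow from 3 to 3: z_33 = a_33 · x_3 = 0.05 × 138.125 / 0.332375 = 6.90625 / 0.332375 ≈ 20.78.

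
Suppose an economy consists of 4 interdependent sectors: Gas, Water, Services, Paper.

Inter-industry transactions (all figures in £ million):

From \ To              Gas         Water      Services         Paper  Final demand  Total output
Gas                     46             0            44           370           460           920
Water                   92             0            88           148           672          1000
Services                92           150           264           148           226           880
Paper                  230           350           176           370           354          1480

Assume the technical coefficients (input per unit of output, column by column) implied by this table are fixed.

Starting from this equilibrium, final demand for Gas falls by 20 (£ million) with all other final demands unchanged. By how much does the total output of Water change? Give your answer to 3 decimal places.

Technical coefficients a_ij = z_ij / X_j:
  a_GG = 46/920 = 0.05, a_WG = 92/920 = 0.10, a_SG = 92/920 = 0.10, a_PG = 230/920 = 0.25
  a_GW = 0/1000 = 0.00, a_WW = 0/1000 = 0.00, a_SW = 150/1000 = 0.15, a_PW = 350/1000 = 0.35
  a_GS = 44/880 = 0.05, a_WS = 88/880 = 0.10, a_SS = 264/880 = 0.30, a_PS = 176/880 = 0.20
  a_GP = 370/1480 = 0.25, a_WP = 148/1480 = 0.10, a_SP = 148/1480 = 0.10, a_PP = 370/1480 = 0.25
I − A =
  [   0.95     0.00    -0.05    -0.25]
  [  -0.10     1.00    -0.10    -0.10]
  [  -0.10    -0.15     0.70    -0.10]
  [  -0.25    -0.35    -0.20     0.75]
Compute the cofactors C_ij = (−1)^(i+j)·(3×3 minor ij) of I−A; the adjugate is their transpose:
adj(I−A) = Cᵀ =
  [ 0.462750   0.076125   0.094500   0.177000]
  [ 0.080000   0.426000   0.094000   0.096000]
  [ 0.115000   0.139500   0.608000   0.138000]
  [ 0.222250   0.261375   0.237500   0.645000]
det(I−A) = Σ_j (I−A)_1j·C_1j = (0.95)(0.462750) + (0.00)(0.080000) + (-0.05)(0.115000) + (-0.25)(0.222250) = 0.3783
(I − A)⁻¹ = adj(I−A) / det(I−A) ≈
  [   1.2232     0.2012     0.2498     0.4679]
  [   0.2115     1.1261     0.2485     0.2538]
  [   0.3040     0.3688     1.6072     0.3648]
  [   0.5875     0.6909     0.6278     1.7050]
Δx = (I − A)⁻¹ Δd with Δd having -20 in the Gas component and 0 elsewhere.
So Δx_W = L_WG · (-20), where L_WG = adj(I−A)_WG / det(I−A) = 0.080000 / 0.3783.
Δx_W = 0.080000 × (-20) / 0.3783 = -1.60 / 0.3783 ≈ -4.229.

Δx_W = -4.229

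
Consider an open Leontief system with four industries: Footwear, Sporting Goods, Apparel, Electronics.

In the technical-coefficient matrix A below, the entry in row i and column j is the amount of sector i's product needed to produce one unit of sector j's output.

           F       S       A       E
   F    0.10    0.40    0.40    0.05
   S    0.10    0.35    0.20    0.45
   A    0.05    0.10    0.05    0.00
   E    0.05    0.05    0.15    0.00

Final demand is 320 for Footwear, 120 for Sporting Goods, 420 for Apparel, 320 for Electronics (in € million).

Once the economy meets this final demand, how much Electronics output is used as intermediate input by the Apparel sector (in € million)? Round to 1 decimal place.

I − A =
  [   0.90    -0.40    -0.40    -0.05]
  [  -0.10     0.65    -0.20    -0.45]
  [  -0.05    -0.10     0.95     0.00]
  [  -0.05    -0.05    -0.15     1.00]
Compute the cofactors C_ij = (−1)^(i+j)·(3×3 minor ij) of I−A; the adjugate is their transpose:
adj(I−A) = Cᵀ =
  [ 0.569375   0.423125   0.363375   0.218875]
  [ 0.129750   0.832250   0.290000   0.381000]
  [ 0.043625   0.109875   0.513875   0.051625]
  [ 0.041500   0.079250   0.109750   0.478750]
det(I−A) = Σ_j (I−A)_1j·C_1j = (0.90)(0.569375) + (-0.40)(0.129750) + (-0.40)(0.043625) + (-0.05)(0.041500) = 0.4410125
(I − A)⁻¹ = adj(I−A) / det(I−A) ≈
  [   1.2911     0.9594     0.8240     0.4963]
  [   0.2942     1.8871     0.6576     0.8639]
  [   0.0989     0.2491     1.1652     0.1171]
  [   0.0941     0.1797     0.2489     1.0856]
First solve x = (I − A)⁻¹ d = adj(I−A)·d / det(I−A); in particular x_A = (0.043625·320 + 0.109875·120 + 0.513875·420 + 0.051625·320) / 0.4410125 = 259.4925 / 0.4410125 ≈ 588.402.
Intermediate flow from E to A: z_EA = a_EA · x_A = 0.15 × 259.4925 / 0.4410125 = 38.923875 / 0.4410125 ≈ 88.3.

z_EA = 88.3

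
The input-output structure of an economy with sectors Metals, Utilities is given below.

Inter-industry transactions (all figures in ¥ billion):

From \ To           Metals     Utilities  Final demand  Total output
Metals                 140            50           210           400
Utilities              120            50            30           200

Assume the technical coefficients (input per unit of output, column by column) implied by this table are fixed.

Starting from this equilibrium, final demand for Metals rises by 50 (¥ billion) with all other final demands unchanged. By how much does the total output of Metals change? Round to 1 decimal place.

Technical coefficients a_ij = z_ij / X_j:
  a_11 = 140/400 = 0.35, a_21 = 120/400 = 0.30
  a_12 = 50/200 = 0.25, a_22 = 50/200 = 0.25
I − A =
  [   0.65    -0.25]
  [  -0.30     0.75]
det(I−A) = (0.65)(0.75) − (-0.25)(-0.30) = 0.4125
adj(I−A) = [[0.75, 0.25], [0.30, 0.65]]
(I − A)⁻¹ = adj(I−A) / det(I−A) ≈
  [   1.8182     0.6061]
  [   0.7273     1.5758]
Δx = (I − A)⁻¹ Δd with Δd having +50 in the Metals component and 0 elsewhere.
So Δx_1 = L_11 · (+50), where L_11 = adj(I−A)_11 / det(I−A) = 0.75 / 0.4125.
Δx_1 = 0.75 × (+50) / 0.4125 = 37.50 / 0.4125 ≈ 90.9.

Δx_1 = 90.9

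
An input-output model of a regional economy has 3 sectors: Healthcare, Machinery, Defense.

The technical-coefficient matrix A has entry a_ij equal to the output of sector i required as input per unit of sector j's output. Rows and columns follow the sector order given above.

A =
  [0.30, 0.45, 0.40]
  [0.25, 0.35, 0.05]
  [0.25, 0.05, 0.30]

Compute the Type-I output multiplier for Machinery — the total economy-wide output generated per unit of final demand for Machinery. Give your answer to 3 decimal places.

m_2 = 5.373

I − A =
  [   0.70    -0.45    -0.40]
  [  -0.25     0.65    -0.05]
  [  -0.25    -0.05     0.70]
Cofactors of I−A, C_ij = (−1)^(i+j)·(minor ij) (rows/columns in the sector order above):
  C_11 = (0.65)(0.70) − (-0.05)(-0.05) = 0.4525
  C_12 = −[(-0.25)(0.70) − (-0.05)(-0.25)] = 0.1875
  C_13 = (-0.25)(-0.05) − (0.65)(-0.25) = 0.1750
  C_21 = −[(-0.45)(0.70) − (-0.40)(-0.05)] = 0.3350
  C_22 = (0.70)(0.70) − (-0.40)(-0.25) = 0.3900
  C_23 = −[(0.70)(-0.05) − (-0.45)(-0.25)] = 0.1475
  C_31 = (-0.45)(-0.05) − (-0.40)(0.65) = 0.2825
  C_32 = −[(0.70)(-0.05) − (-0.40)(-0.25)] = 0.1350
  C_33 = (0.70)(0.65) − (-0.45)(-0.25) = 0.3425
det(I−A) = Σ_j (I−A)_1j·C_1j = (0.70)(0.4525) + (-0.45)(0.1875) + (-0.40)(0.1750) = 0.162375
adj(I−A) = Cᵀ =
  [ 0.4525   0.3350   0.2825]
  [ 0.1875   0.3900   0.1350]
  [ 0.1750   0.1475   0.3425]
(I − A)⁻¹ = adj(I−A) / det(I−A) ≈
  [   2.7868     2.0631     1.7398]
  [   1.1547     2.4018     0.8314]
  [   1.0778     0.9084     2.1093]
The output multiplier for sector j is the column-j sum of the Leontief inverse (I − A)⁻¹ = adj(I−A) / det(I−A).
Column 2 of adj(I−A): (0.3350, 0.3900, 0.1475); det(I−A) = 0.162375.
m_2 = (0.3350 + 0.3900 + 0.1475) / 0.162375 = 0.8725 / 0.162375 ≈ 5.373.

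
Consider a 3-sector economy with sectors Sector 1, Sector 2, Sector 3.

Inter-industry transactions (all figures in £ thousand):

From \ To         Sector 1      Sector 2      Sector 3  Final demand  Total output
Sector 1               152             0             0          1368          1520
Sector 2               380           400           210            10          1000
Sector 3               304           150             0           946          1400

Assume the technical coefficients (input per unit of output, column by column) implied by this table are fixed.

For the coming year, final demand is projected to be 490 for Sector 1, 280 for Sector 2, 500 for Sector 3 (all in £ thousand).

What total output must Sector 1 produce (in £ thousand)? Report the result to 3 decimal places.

x_1 = 544.444

Technical coefficients a_ij = z_ij / X_j:
  a_11 = 152/1520 = 0.10, a_21 = 380/1520 = 0.25, a_31 = 304/1520 = 0.20
  a_12 = 0/1000 = 0.00, a_22 = 400/1000 = 0.40, a_32 = 150/1000 = 0.15
  a_13 = 0/1400 = 0.00, a_23 = 210/1400 = 0.15, a_33 = 0/1400 = 0.00
I − A =
  [   0.90     0.00     0.00]
  [  -0.25     0.60    -0.15]
  [  -0.20    -0.15     1.00]
Cofactors of I−A, C_ij = (−1)^(i+j)·(minor ij) (rows/columns in the sector order above):
  C_11 = (0.60)(1.00) − (-0.15)(-0.15) = 0.5775
  C_12 = −[(-0.25)(1.00) − (-0.15)(-0.20)] = 0.2800
  C_13 = (-0.25)(-0.15) − (0.60)(-0.20) = 0.1575
  C_21 = −[(0.00)(1.00) − (0.00)(-0.15)] = 0.0000
  C_22 = (0.90)(1.00) − (0.00)(-0.20) = 0.9000
  C_23 = −[(0.90)(-0.15) − (0.00)(-0.20)] = 0.1350
  C_31 = (0.00)(-0.15) − (0.00)(0.60) = 0.0000
  C_32 = −[(0.90)(-0.15) − (0.00)(-0.25)] = 0.1350
  C_33 = (0.90)(0.60) − (0.00)(-0.25) = 0.5400
det(I−A) = Σ_j (I−A)_1j·C_1j = (0.90)(0.5775) + (0.00)(0.2800) + (0.00)(0.1575) = 0.51975
adj(I−A) = Cᵀ =
  [ 0.5775   0.0000   0.0000]
  [ 0.2800   0.9000   0.1350]
  [ 0.1575   0.1350   0.5400]
(I − A)⁻¹ = adj(I−A) / det(I−A) ≈
  [   1.1111     0.0000     0.0000]
  [   0.5387     1.7316     0.2597]
  [   0.3030     0.2597     1.0390]
x = (I − A)⁻¹ d = adj(I−A)·d / det(I−A), with det(I−A) = 0.51975:
  x_1 = (0.5775·490 + 0.0000·280 + 0.0000·500) / 0.51975 = 282.975 / 0.51975 ≈ 544.444
  x_2 = (0.2800·490 + 0.9000·280 + 0.1350·500) / 0.51975 = 456.70 / 0.51975 ≈ 878.692
  x_3 = (0.1575·490 + 0.1350·280 + 0.5400·500) / 0.51975 = 384.975 / 0.51975 ≈ 740.693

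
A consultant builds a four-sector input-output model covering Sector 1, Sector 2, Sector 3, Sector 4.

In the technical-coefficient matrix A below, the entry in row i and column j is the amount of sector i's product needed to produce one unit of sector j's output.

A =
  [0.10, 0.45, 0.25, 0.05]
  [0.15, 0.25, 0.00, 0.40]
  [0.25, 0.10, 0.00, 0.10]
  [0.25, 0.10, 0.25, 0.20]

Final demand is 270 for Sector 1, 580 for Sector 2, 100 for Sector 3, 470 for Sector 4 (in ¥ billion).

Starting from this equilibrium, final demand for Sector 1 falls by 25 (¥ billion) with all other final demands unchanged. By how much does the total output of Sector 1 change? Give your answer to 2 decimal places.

I − A =
  [   0.90    -0.45    -0.25    -0.05]
  [  -0.15     0.75     0.00    -0.40]
  [  -0.25    -0.10     1.00    -0.10]
  [  -0.25    -0.10    -0.25     0.80]
Compute the cofactors C_ij = (−1)^(i+j)·(3×3 minor ij) of I−A; the adjugate is their transpose:
adj(I−A) = Cᵀ =
  [ 0.531250   0.377500   0.194375   0.246250]
  [ 0.241250   0.625625   0.146875   0.346250]
  [ 0.182250   0.182250   0.394875   0.151875]
  [ 0.253125   0.253125   0.202500   0.556875]
det(I−A) = Σ_j (I−A)_1j·C_1j = (0.90)(0.531250) + (-0.45)(0.241250) + (-0.25)(0.182250) + (-0.05)(0.253125) = 0.31134375
(I − A)⁻¹ = adj(I−A) / det(I−A) ≈
  [   1.7063     1.2125     0.6243     0.7909]
  [   0.7749     2.0094     0.4717     1.1121]
  [   0.5854     0.5854     1.2683     0.4878]
  [   0.8130     0.8130     0.6504     1.7886]
Δx = (I − A)⁻¹ Δd with Δd having -25 in the Sector 1 component and 0 elsewhere.
So Δx_1 = L_11 · (-25), where L_11 = adj(I−A)_11 / det(I−A) = 0.531250 / 0.31134375.
Δx_1 = 0.531250 × (-25) / 0.31134375 = -13.28125 / 0.31134375 ≈ -42.66.

Δx_1 = -42.66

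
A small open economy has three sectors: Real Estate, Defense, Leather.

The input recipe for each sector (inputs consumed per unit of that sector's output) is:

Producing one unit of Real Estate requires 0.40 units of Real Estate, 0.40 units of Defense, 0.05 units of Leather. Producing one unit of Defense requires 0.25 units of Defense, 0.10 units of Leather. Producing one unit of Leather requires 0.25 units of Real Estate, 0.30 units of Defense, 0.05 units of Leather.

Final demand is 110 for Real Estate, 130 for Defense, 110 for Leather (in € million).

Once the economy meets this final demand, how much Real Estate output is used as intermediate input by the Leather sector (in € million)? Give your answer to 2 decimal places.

z_13 = 42.18

I − A =
  [   0.60     0.00    -0.25]
  [  -0.40     0.75    -0.30]
  [  -0.05    -0.10     0.95]
Cofactors of I−A, C_ij = (−1)^(i+j)·(minor ij) (rows/columns in the sector order above):
  C_11 = (0.75)(0.95) − (-0.30)(-0.10) = 0.6825
  C_12 = −[(-0.40)(0.95) − (-0.30)(-0.05)] = 0.3950
  C_13 = (-0.40)(-0.10) − (0.75)(-0.05) = 0.0775
  C_21 = −[(0.00)(0.95) − (-0.25)(-0.10)] = 0.0250
  C_22 = (0.60)(0.95) − (-0.25)(-0.05) = 0.5575
  C_23 = −[(0.60)(-0.10) − (0.00)(-0.05)] = 0.0600
  C_31 = (0.00)(-0.30) − (-0.25)(0.75) = 0.1875
  C_32 = −[(0.60)(-0.30) − (-0.25)(-0.40)] = 0.2800
  C_33 = (0.60)(0.75) − (0.00)(-0.40) = 0.4500
det(I−A) = Σ_j (I−A)_1j·C_1j = (0.60)(0.6825) + (0.00)(0.3950) + (-0.25)(0.0775) = 0.390125
adj(I−A) = Cᵀ =
  [ 0.6825   0.0250   0.1875]
  [ 0.3950   0.5575   0.2800]
  [ 0.0775   0.0600   0.4500]
(I − A)⁻¹ = adj(I−A) / det(I−A) ≈
  [   1.7494     0.0641     0.4806]
  [   1.0125     1.4290     0.7177]
  [   0.1987     0.1538     1.1535]
First solve x = (I − A)⁻¹ d = adj(I−A)·d / det(I−A); in particular x_3 = (0.0775·110 + 0.0600·130 + 0.4500·110) / 0.390125 = 65.825 / 0.390125 ≈ 168.7280.
Intermediate flow from 1 to 3: z_13 = a_13 · x_3 = 0.25 × 65.825 / 0.390125 = 16.45625 / 0.390125 ≈ 42.18.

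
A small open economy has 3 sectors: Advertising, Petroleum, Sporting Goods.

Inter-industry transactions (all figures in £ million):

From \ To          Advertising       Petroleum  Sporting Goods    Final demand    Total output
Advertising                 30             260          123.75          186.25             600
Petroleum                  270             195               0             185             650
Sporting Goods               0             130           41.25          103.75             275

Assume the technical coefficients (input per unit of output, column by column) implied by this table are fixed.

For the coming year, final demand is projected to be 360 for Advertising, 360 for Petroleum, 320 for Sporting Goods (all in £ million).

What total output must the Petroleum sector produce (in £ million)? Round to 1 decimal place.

x_P = 1326.7

Technical coefficients a_ij = z_ij / X_j:
  a_AA = 30/600 = 0.05, a_PA = 270/600 = 0.45, a_SA = 0/600 = 0.00
  a_AP = 260/650 = 0.40, a_PP = 195/650 = 0.30, a_SP = 130/650 = 0.20
  a_AS = 123.75/275 = 0.45, a_PS = 0/275 = 0.00, a_SS = 41.25/275 = 0.15
I − A =
  [   0.95    -0.40    -0.45]
  [  -0.45     0.70     0.00]
  [   0.00    -0.20     0.85]
Cofactors of I−A, C_ij = (−1)^(i+j)·(minor ij) (rows/columns in the sector order above):
  C_11 = (0.70)(0.85) − (0.00)(-0.20) = 0.5950
  C_12 = −[(-0.45)(0.85) − (0.00)(0.00)] = 0.3825
  C_13 = (-0.45)(-0.20) − (0.70)(0.00) = 0.0900
  C_21 = −[(-0.40)(0.85) − (-0.45)(-0.20)] = 0.4300
  C_22 = (0.95)(0.85) − (-0.45)(0.00) = 0.8075
  C_23 = −[(0.95)(-0.20) − (-0.40)(0.00)] = 0.1900
  C_31 = (-0.40)(0.00) − (-0.45)(0.70) = 0.3150
  C_32 = −[(0.95)(0.00) − (-0.45)(-0.45)] = 0.2025
  C_33 = (0.95)(0.70) − (-0.40)(-0.45) = 0.4850
det(I−A) = Σ_j (I−A)_1j·C_1j = (0.95)(0.5950) + (-0.40)(0.3825) + (-0.45)(0.0900) = 0.37175
adj(I−A) = Cᵀ =
  [ 0.5950   0.4300   0.3150]
  [ 0.3825   0.8075   0.2025]
  [ 0.0900   0.1900   0.4850]
(I − A)⁻¹ = adj(I−A) / det(I−A) ≈
  [   1.6005     1.1567     0.8473]
  [   1.0289     2.1722     0.5447]
  [   0.2421     0.5111     1.3046]
x = (I − A)⁻¹ d = adj(I−A)·d / det(I−A), with det(I−A) = 0.37175:
  x_A = (0.5950·360 + 0.4300·360 + 0.3150·320) / 0.37175 = 469.80 / 0.37175 ≈ 1263.8
  x_P = (0.3825·360 + 0.8075·360 + 0.2025·320) / 0.37175 = 493.20 / 0.37175 ≈ 1326.7
  x_S = (0.0900·360 + 0.1900·360 + 0.4850·320) / 0.37175 = 256.00 / 0.37175 ≈ 688.6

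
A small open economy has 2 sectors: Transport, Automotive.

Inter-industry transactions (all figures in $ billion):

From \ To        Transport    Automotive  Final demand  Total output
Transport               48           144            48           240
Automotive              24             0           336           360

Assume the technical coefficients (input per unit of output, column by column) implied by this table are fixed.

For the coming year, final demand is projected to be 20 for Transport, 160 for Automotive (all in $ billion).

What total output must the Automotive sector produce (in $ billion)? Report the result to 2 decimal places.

Technical coefficients a_ij = z_ij / X_j:
  a_11 = 48/240 = 0.20, a_21 = 24/240 = 0.10
  a_12 = 144/360 = 0.40, a_22 = 0/360 = 0.00
I − A =
  [   0.80    -0.40]
  [  -0.10     1.00]
det(I−A) = (0.80)(1.00) − (-0.40)(-0.10) = 0.7600
adj(I−A) = [[1.00, 0.40], [0.10, 0.80]]
(I − A)⁻¹ = adj(I−A) / det(I−A) ≈
  [   1.3158     0.5263]
  [   0.1316     1.0526]
x = (I − A)⁻¹ d = adj(I−A)·d / det(I−A), with det(I−A) = 0.7600:
  x_1 = (1.00·20 + 0.40·160) / 0.7600 = 84.00 / 0.7600 ≈ 110.53
  x_2 = (0.10·20 + 0.80·160) / 0.7600 = 130.00 / 0.7600 ≈ 171.05

x_2 = 171.05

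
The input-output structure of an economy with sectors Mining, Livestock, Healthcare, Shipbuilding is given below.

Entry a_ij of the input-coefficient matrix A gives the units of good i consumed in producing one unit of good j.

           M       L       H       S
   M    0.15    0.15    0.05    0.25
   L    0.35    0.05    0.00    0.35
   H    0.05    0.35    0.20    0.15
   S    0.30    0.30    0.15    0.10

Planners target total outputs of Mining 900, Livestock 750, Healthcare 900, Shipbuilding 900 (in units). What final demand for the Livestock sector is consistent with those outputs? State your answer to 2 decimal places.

d_L = 82.50

I − A =
  [   0.85    -0.15    -0.05    -0.25]
  [  -0.35     0.95     0.00    -0.35]
  [  -0.05    -0.35     0.80    -0.15]
  [  -0.30    -0.30    -0.15     0.90]
d = (I − A) x:
  d_M = (+0.85)·900 + (-0.15)·750 + (-0.05)·900 + (-0.25)·900 = 382.50
  d_L = (-0.35)·900 + (+0.95)·750 + (+0.00)·900 + (-0.35)·900 = 82.50
  d_H = (-0.05)·900 + (-0.35)·750 + (+0.80)·900 + (-0.15)·900 = 277.50
  d_S = (-0.30)·900 + (-0.30)·750 + (-0.15)·900 + (+0.90)·900 = 180.00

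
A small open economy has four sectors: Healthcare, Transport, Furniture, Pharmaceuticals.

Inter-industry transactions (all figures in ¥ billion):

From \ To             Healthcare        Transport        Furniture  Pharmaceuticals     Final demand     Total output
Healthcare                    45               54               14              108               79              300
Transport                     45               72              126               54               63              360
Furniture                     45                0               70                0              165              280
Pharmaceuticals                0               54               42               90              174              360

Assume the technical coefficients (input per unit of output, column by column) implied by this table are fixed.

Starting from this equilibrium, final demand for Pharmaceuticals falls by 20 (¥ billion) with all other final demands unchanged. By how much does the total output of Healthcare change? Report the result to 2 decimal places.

Technical coefficients a_ij = z_ij / X_j:
  a_HH = 45/300 = 0.15, a_TH = 45/300 = 0.15, a_FH = 45/300 = 0.15, a_PH = 0/300 = 0.00
  a_HT = 54/360 = 0.15, a_TT = 72/360 = 0.20, a_FT = 0/360 = 0.00, a_PT = 54/360 = 0.15
  a_HF = 14/280 = 0.05, a_TF = 126/280 = 0.45, a_FF = 70/280 = 0.25, a_PF = 42/280 = 0.15
  a_HP = 108/360 = 0.30, a_TP = 54/360 = 0.15, a_FP = 0/360 = 0.00, a_PP = 90/360 = 0.25
I − A =
  [   0.85    -0.15    -0.05    -0.30]
  [  -0.15     0.80    -0.45    -0.15]
  [  -0.15     0.00     0.75     0.00]
  [   0.00    -0.15    -0.15     0.75]
Compute the cofactors C_ij = (−1)^(i+j)·(3×3 minor ij) of I−A; the adjugate is their transpose:
adj(I−A) = Cᵀ =
  [ 0.433125   0.118125   0.139125   0.196875]
  [ 0.138375   0.465750   0.318375   0.148500]
  [ 0.086625   0.023625   0.467250   0.039375]
  [ 0.045000   0.097875   0.157125   0.477000]
det(I−A) = Σ_j (I−A)_1j·C_1j = (0.85)(0.433125) + (-0.15)(0.138375) + (-0.05)(0.086625) + (-0.30)(0.045000) = 0.32956875
(I − A)⁻¹ = adj(I−A) / det(I−A) ≈
  [   1.3142     0.3584     0.4221     0.5974]
  [   0.4199     1.4132     0.9660     0.4506]
  [   0.2628     0.0717     1.4178     0.1195]
  [   0.1365     0.2970     0.4768     1.4473]
Δx = (I − A)⁻¹ Δd with Δd having -20 in the Pharmaceuticals component and 0 elsewhere.
So Δx_H = L_HP · (-20), where L_HP = adj(I−A)_HP / det(I−A) = 0.196875 / 0.32956875.
Δx_H = 0.196875 × (-20) / 0.32956875 = -3.9375 / 0.32956875 ≈ -11.95.

Δx_H = -11.95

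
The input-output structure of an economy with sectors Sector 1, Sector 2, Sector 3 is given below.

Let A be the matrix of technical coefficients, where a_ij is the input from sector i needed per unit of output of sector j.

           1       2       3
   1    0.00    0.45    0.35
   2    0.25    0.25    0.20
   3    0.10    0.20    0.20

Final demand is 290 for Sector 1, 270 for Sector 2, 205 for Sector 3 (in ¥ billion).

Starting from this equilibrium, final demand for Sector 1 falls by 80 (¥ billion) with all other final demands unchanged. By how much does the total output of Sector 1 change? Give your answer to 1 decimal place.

Δx_1 = -107.4

I − A =
  [   1.00    -0.45    -0.35]
  [  -0.25     0.75    -0.20]
  [  -0.10    -0.20     0.80]
Cofactors of I−A, C_ij = (−1)^(i+j)·(minor ij) (rows/columns in the sector order above):
  C_11 = (0.75)(0.80) − (-0.20)(-0.20) = 0.5600
  C_12 = −[(-0.25)(0.80) − (-0.20)(-0.10)] = 0.2200
  C_13 = (-0.25)(-0.20) − (0.75)(-0.10) = 0.1250
  C_21 = −[(-0.45)(0.80) − (-0.35)(-0.20)] = 0.4300
  C_22 = (1.00)(0.80) − (-0.35)(-0.10) = 0.7650
  C_23 = −[(1.00)(-0.20) − (-0.45)(-0.10)] = 0.2450
  C_31 = (-0.45)(-0.20) − (-0.35)(0.75) = 0.3525
  C_32 = −[(1.00)(-0.20) − (-0.35)(-0.25)] = 0.2875
  C_33 = (1.00)(0.75) − (-0.45)(-0.25) = 0.6375
det(I−A) = Σ_j (I−A)_1j·C_1j = (1.00)(0.5600) + (-0.45)(0.2200) + (-0.35)(0.1250) = 0.41725
adj(I−A) = Cᵀ =
  [ 0.5600   0.4300   0.3525]
  [ 0.2200   0.7650   0.2875]
  [ 0.1250   0.2450   0.6375]
(I − A)⁻¹ = adj(I−A) / det(I−A) ≈
  [   1.3421     1.0306     0.8448]
  [   0.5273     1.8334     0.6890]
  [   0.2996     0.5872     1.5279]
Δx = (I − A)⁻¹ Δd with Δd having -80 in the Sector 1 component and 0 elsewhere.
So Δx_1 = L_11 · (-80), where L_11 = adj(I−A)_11 / det(I−A) = 0.5600 / 0.41725.
Δx_1 = 0.5600 × (-80) / 0.41725 = -44.80 / 0.41725 ≈ -107.4.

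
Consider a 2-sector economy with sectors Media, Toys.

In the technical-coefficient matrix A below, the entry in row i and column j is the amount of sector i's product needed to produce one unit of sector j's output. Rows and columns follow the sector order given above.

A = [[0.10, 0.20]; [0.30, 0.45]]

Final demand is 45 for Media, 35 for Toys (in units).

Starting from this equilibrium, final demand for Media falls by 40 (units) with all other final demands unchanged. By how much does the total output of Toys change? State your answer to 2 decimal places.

I − A =
  [   0.90    -0.20]
  [  -0.30     0.55]
det(I−A) = (0.90)(0.55) − (-0.20)(-0.30) = 0.4350
adj(I−A) = [[0.55, 0.20], [0.30, 0.90]]
(I − A)⁻¹ = adj(I−A) / det(I−A) ≈
  [   1.2644     0.4598]
  [   0.6897     2.0690]
Δx = (I − A)⁻¹ Δd with Δd having -40 in the Media component and 0 elsewhere.
So Δx_2 = L_21 · (-40), where L_21 = adj(I−A)_21 / det(I−A) = 0.30 / 0.4350.
Δx_2 = 0.30 × (-40) / 0.4350 = -12.00 / 0.4350 ≈ -27.59.

Δx_2 = -27.59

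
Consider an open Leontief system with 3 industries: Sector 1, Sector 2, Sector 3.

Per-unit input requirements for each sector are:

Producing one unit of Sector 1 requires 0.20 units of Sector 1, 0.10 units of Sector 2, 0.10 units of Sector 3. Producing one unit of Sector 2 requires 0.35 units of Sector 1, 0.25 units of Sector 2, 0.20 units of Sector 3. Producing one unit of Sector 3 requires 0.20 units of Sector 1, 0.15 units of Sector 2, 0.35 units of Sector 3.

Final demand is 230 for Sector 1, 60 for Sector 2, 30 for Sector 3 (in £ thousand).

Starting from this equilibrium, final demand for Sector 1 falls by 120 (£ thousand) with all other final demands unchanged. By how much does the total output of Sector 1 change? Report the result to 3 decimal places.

I − A =
  [   0.80    -0.35    -0.20]
  [  -0.10     0.75    -0.15]
  [  -0.10    -0.20     0.65]
Cofactors of I−A, C_ij = (−1)^(i+j)·(minor ij) (rows/columns in the sector order above):
  C_11 = (0.75)(0.65) − (-0.15)(-0.20) = 0.4575
  C_12 = −[(-0.10)(0.65) − (-0.15)(-0.10)] = 0.0800
  C_13 = (-0.10)(-0.20) − (0.75)(-0.10) = 0.0950
  C_21 = −[(-0.35)(0.65) − (-0.20)(-0.20)] = 0.2675
  C_22 = (0.80)(0.65) − (-0.20)(-0.10) = 0.5000
  C_23 = −[(0.80)(-0.20) − (-0.35)(-0.10)] = 0.1950
  C_31 = (-0.35)(-0.15) − (-0.20)(0.75) = 0.2025
  C_32 = −[(0.80)(-0.15) − (-0.20)(-0.10)] = 0.1400
  C_33 = (0.80)(0.75) − (-0.35)(-0.10) = 0.5650
det(I−A) = Σ_j (I−A)_1j·C_1j = (0.80)(0.4575) + (-0.35)(0.0800) + (-0.20)(0.0950) = 0.3190
adj(I−A) = Cᵀ =
  [ 0.4575   0.2675   0.2025]
  [ 0.0800   0.5000   0.1400]
  [ 0.0950   0.1950   0.5650]
(I − A)⁻¹ = adj(I−A) / det(I−A) ≈
  [   1.4342     0.8386     0.6348]
  [   0.2508     1.5674     0.4389]
  [   0.2978     0.6113     1.7712]
Δx = (I − A)⁻¹ Δd with Δd having -120 in the Sector 1 component and 0 elsewhere.
So Δx_1 = L_11 · (-120), where L_11 = adj(I−A)_11 / det(I−A) = 0.4575 / 0.3190.
Δx_1 = 0.4575 × (-120) / 0.3190 = -54.90 / 0.3190 ≈ -172.100.

Δx_1 = -172.100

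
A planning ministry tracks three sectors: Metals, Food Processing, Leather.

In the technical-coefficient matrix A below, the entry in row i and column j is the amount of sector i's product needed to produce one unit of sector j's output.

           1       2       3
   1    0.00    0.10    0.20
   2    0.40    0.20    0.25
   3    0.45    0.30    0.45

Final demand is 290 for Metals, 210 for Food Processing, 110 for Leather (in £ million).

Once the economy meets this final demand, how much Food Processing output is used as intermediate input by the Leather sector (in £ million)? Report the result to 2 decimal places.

z_23 = 313.10

I − A =
  [   1.00    -0.10    -0.20]
  [  -0.40     0.80    -0.25]
  [  -0.45    -0.30     0.55]
Cofactors of I−A, C_ij = (−1)^(i+j)·(minor ij) (rows/columns in the sector order above):
  C_11 = (0.80)(0.55) − (-0.25)(-0.30) = 0.3650
  C_12 = −[(-0.40)(0.55) − (-0.25)(-0.45)] = 0.3325
  C_13 = (-0.40)(-0.30) − (0.80)(-0.45) = 0.4800
  C_21 = −[(-0.10)(0.55) − (-0.20)(-0.30)] = 0.1150
  C_22 = (1.00)(0.55) − (-0.20)(-0.45) = 0.4600
  C_23 = −[(1.00)(-0.30) − (-0.10)(-0.45)] = 0.3450
  C_31 = (-0.10)(-0.25) − (-0.20)(0.80) = 0.1850
  C_32 = −[(1.00)(-0.25) − (-0.20)(-0.40)] = 0.3300
  C_33 = (1.00)(0.80) − (-0.10)(-0.40) = 0.7600
det(I−A) = Σ_j (I−A)_1j·C_1j = (1.00)(0.3650) + (-0.10)(0.3325) + (-0.20)(0.4800) = 0.23575
adj(I−A) = Cᵀ =
  [ 0.3650   0.1150   0.1850]
  [ 0.3325   0.4600   0.3300]
  [ 0.4800   0.3450   0.7600]
(I − A)⁻¹ = adj(I−A) / det(I−A) ≈
  [   1.5483     0.4878     0.7847]
  [   1.4104     1.9512     1.3998]
  [   2.0361     1.4634     3.2238]
First solve x = (I − A)⁻¹ d = adj(I−A)·d / det(I−A); in particular x_3 = (0.4800·290 + 0.3450·210 + 0.7600·110) / 0.23575 = 295.25 / 0.23575 ≈ 1252.3860.
Intermediate flow from 2 to 3: z_23 = a_23 · x_3 = 0.25 × 295.25 / 0.23575 = 73.8125 / 0.23575 ≈ 313.10.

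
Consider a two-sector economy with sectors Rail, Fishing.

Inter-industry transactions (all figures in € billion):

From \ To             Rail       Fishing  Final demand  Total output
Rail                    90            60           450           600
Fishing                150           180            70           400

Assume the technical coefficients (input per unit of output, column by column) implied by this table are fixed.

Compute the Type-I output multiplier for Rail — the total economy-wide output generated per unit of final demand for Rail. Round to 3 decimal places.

m_1 = 1.860

Technical coefficients a_ij = z_ij / X_j:
  a_11 = 90/600 = 0.15, a_21 = 150/600 = 0.25
  a_12 = 60/400 = 0.15, a_22 = 180/400 = 0.45
I − A =
  [   0.85    -0.15]
  [  -0.25     0.55]
det(I−A) = (0.85)(0.55) − (-0.15)(-0.25) = 0.4300
adj(I−A) = [[0.55, 0.15], [0.25, 0.85]]
(I − A)⁻¹ = adj(I−A) / det(I−A) ≈
  [   1.2791     0.3488]
  [   0.5814     1.9767]
The output multiplier for sector j is the column-j sum of the Leontief inverse (I − A)⁻¹ = adj(I−A) / det(I−A).
Column 1 of adj(I−A): (0.55, 0.25); det(I−A) = 0.4300.
m_1 = (0.55 + 0.25) / 0.4300 = 0.80 / 0.4300 ≈ 1.860.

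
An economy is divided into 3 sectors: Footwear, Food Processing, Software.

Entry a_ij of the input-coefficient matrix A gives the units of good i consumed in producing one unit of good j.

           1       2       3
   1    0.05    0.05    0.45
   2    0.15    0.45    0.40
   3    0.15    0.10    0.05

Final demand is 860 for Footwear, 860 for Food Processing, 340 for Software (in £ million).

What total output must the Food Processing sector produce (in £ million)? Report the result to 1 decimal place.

x_2 = 2582.8

I − A =
  [   0.95    -0.05    -0.45]
  [  -0.15     0.55    -0.40]
  [  -0.15    -0.10     0.95]
Cofactors of I−A, C_ij = (−1)^(i+j)·(minor ij) (rows/columns in the sector order above):
  C_11 = (0.55)(0.95) − (-0.40)(-0.10) = 0.4825
  C_12 = −[(-0.15)(0.95) − (-0.40)(-0.15)] = 0.2025
  C_13 = (-0.15)(-0.10) − (0.55)(-0.15) = 0.0975
  C_21 = −[(-0.05)(0.95) − (-0.45)(-0.10)] = 0.0925
  C_22 = (0.95)(0.95) − (-0.45)(-0.15) = 0.8350
  C_23 = −[(0.95)(-0.10) − (-0.05)(-0.15)] = 0.1025
  C_31 = (-0.05)(-0.40) − (-0.45)(0.55) = 0.2675
  C_32 = −[(0.95)(-0.40) − (-0.45)(-0.15)] = 0.4475
  C_33 = (0.95)(0.55) − (-0.05)(-0.15) = 0.5150
det(I−A) = Σ_j (I−A)_1j·C_1j = (0.95)(0.4825) + (-0.05)(0.2025) + (-0.45)(0.0975) = 0.404375
adj(I−A) = Cᵀ =
  [ 0.4825   0.0925   0.2675]
  [ 0.2025   0.8350   0.4475]
  [ 0.0975   0.1025   0.5150]
(I − A)⁻¹ = adj(I−A) / det(I−A) ≈
  [   1.1932     0.2287     0.6615]
  [   0.5008     2.0649     1.1066]
  [   0.2411     0.2535     1.2736]
x = (I − A)⁻¹ d = adj(I−A)·d / det(I−A), with det(I−A) = 0.404375:
  x_1 = (0.4825·860 + 0.0925·860 + 0.2675·340) / 0.404375 = 585.45 / 0.404375 ≈ 1447.8
  x_2 = (0.2025·860 + 0.8350·860 + 0.4475·340) / 0.404375 = 1044.40 / 0.404375 ≈ 2582.8
  x_3 = (0.0975·860 + 0.1025·860 + 0.5150·340) / 0.404375 = 347.10 / 0.404375 ≈ 858.4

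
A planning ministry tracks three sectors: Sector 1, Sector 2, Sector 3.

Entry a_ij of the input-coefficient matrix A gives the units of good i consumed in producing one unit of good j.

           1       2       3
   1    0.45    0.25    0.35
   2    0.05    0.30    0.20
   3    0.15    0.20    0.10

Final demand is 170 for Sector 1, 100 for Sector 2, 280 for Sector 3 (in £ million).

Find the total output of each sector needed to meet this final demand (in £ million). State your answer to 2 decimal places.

x_1 = 800.00, x_2 = 349.15, x_3 = 522.03

I − A =
  [   0.55    -0.25    -0.35]
  [  -0.05     0.70    -0.20]
  [  -0.15    -0.20     0.90]
Cofactors of I−A, C_ij = (−1)^(i+j)·(minor ij) (rows/columns in the sector order above):
  C_11 = (0.70)(0.90) − (-0.20)(-0.20) = 0.5900
  C_12 = −[(-0.05)(0.90) − (-0.20)(-0.15)] = 0.0750
  C_13 = (-0.05)(-0.20) − (0.70)(-0.15) = 0.1150
  C_21 = −[(-0.25)(0.90) − (-0.35)(-0.20)] = 0.2950
  C_22 = (0.55)(0.90) − (-0.35)(-0.15) = 0.4425
  C_23 = −[(0.55)(-0.20) − (-0.25)(-0.15)] = 0.1475
  C_31 = (-0.25)(-0.20) − (-0.35)(0.70) = 0.2950
  C_32 = −[(0.55)(-0.20) − (-0.35)(-0.05)] = 0.1275
  C_33 = (0.55)(0.70) − (-0.25)(-0.05) = 0.3725
det(I−A) = Σ_j (I−A)_1j·C_1j = (0.55)(0.5900) + (-0.25)(0.0750) + (-0.35)(0.1150) = 0.2655
adj(I−A) = Cᵀ =
  [ 0.5900   0.2950   0.2950]
  [ 0.0750   0.4425   0.1275]
  [ 0.1150   0.1475   0.3725]
(I − A)⁻¹ = adj(I−A) / det(I−A) ≈
  [   2.2222     1.1111     1.1111]
  [   0.2825     1.6667     0.4802]
  [   0.4331     0.5556     1.4030]
x = (I − A)⁻¹ d = adj(I−A)·d / det(I−A), with det(I−A) = 0.2655:
  x_1 = (0.5900·170 + 0.2950·100 + 0.2950·280) / 0.2655 = 212.40 / 0.2655 = 800.00
  x_2 = (0.0750·170 + 0.4425·100 + 0.1275·280) / 0.2655 = 92.70 / 0.2655 ≈ 349.15
  x_3 = (0.1150·170 + 0.1475·100 + 0.3725·280) / 0.2655 = 138.60 / 0.2655 ≈ 522.03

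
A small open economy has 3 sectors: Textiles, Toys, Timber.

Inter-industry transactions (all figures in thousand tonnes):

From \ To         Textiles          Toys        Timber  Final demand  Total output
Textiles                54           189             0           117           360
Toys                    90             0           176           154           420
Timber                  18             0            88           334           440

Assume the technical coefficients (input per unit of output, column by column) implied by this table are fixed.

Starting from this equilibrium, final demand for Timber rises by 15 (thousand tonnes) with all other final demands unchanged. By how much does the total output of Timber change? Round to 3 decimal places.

Technical coefficients a_ij = z_ij / X_j:
  a_11 = 54/360 = 0.15, a_21 = 90/360 = 0.25, a_31 = 18/360 = 0.05
  a_12 = 189/420 = 0.45, a_22 = 0/420 = 0.00, a_32 = 0/420 = 0.00
  a_13 = 0/440 = 0.00, a_23 = 176/440 = 0.40, a_33 = 88/440 = 0.20
I − A =
  [   0.85    -0.45     0.00]
  [  -0.25     1.00    -0.40]
  [  -0.05     0.00     0.80]
Cofactors of I−A, C_ij = (−1)^(i+j)·(minor ij) (rows/columns in the sector order above):
  C_11 = (1.00)(0.80) − (-0.40)(0.00) = 0.8000
  C_12 = −[(-0.25)(0.80) − (-0.40)(-0.05)] = 0.2200
  C_13 = (-0.25)(0.00) − (1.00)(-0.05) = 0.0500
  C_21 = −[(-0.45)(0.80) − (0.00)(0.00)] = 0.3600
  C_22 = (0.85)(0.80) − (0.00)(-0.05) = 0.6800
  C_23 = −[(0.85)(0.00) − (-0.45)(-0.05)] = 0.0225
  C_31 = (-0.45)(-0.40) − (0.00)(1.00) = 0.1800
  C_32 = −[(0.85)(-0.40) − (0.00)(-0.25)] = 0.3400
  C_33 = (0.85)(1.00) − (-0.45)(-0.25) = 0.7375
det(I−A) = Σ_j (I−A)_1j·C_1j = (0.85)(0.8000) + (-0.45)(0.2200) + (0.00)(0.0500) = 0.5810
adj(I−A) = Cᵀ =
  [ 0.8000   0.3600   0.1800]
  [ 0.2200   0.6800   0.3400]
  [ 0.0500   0.0225   0.7375]
(I − A)⁻¹ = adj(I−A) / det(I−A) ≈
  [   1.3769     0.6196     0.3098]
  [   0.3787     1.1704     0.5852]
  [   0.0861     0.0387     1.2694]
Δx = (I − A)⁻¹ Δd with Δd having +15 in the Timber component and 0 elsewhere.
So Δx_3 = L_33 · (+15), where L_33 = adj(I−A)_33 / det(I−A) = 0.7375 / 0.5810.
Δx_3 = 0.7375 × (+15) / 0.5810 = 11.0625 / 0.5810 ≈ 19.040.

Δx_3 = 19.040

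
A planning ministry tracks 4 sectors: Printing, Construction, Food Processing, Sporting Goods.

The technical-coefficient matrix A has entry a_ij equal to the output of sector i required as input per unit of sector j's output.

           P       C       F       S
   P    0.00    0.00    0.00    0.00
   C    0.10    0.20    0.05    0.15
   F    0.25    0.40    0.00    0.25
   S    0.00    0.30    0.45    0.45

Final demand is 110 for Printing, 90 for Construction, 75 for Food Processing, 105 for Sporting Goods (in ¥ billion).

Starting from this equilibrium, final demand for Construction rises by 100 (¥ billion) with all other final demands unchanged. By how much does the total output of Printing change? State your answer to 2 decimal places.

Δx_P = 0.00

I − A =
  [   1.00     0.00     0.00     0.00]
  [  -0.10     0.80    -0.05    -0.15]
  [  -0.25    -0.40     1.00    -0.25]
  [   0.00    -0.30    -0.45     0.55]
Compute the cofactors C_ij = (−1)^(i+j)·(3×3 minor ij) of I−A; the adjugate is their transpose:
adj(I−A) = Cᵀ =
  [ 0.26325   0.00000   0.00000   0.00000]
  [ 0.06750   0.43750   0.09500   0.16250]
  [ 0.12825   0.29500   0.39500   0.26000]
  [ 0.14175   0.48000   0.37500   0.78000]
det(I−A) = Σ_j (I−A)_1j·C_1j = (1.00)(0.26325) + (0.00)(0.06750) + (0.00)(0.12825) + (0.00)(0.14175) = 0.26325
(I − A)⁻¹ = adj(I−A) / det(I−A) ≈
  [   1.0000     0.0000     0.0000     0.0000]
  [   0.2564     1.6619     0.3609     0.6173]
  [   0.4872     1.1206     1.5005     0.9877]
  [   0.5385     1.8234     1.4245     2.9630]
Δx = (I − A)⁻¹ Δd with Δd having +100 in the Construction component and 0 elsewhere.
So Δx_P = L_PC · (+100), where L_PC = adj(I−A)_PC / det(I−A) = 0.00000 / 0.26325.
Δx_P = 0.00000 × (+100) / 0.26325 = 0.00 / 0.26325 = 0.00.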